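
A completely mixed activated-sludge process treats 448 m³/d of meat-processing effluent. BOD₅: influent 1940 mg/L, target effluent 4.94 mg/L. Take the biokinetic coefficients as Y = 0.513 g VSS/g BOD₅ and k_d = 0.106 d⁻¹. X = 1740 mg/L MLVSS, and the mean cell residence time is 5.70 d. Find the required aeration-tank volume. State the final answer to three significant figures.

From the SRT design equation V = Y Q (S₀−S) θ_c / [X (1 + k_d θ_c)] = 0.513 × 448 × (1940 − 4.94) × 5.70 / [1740 × (1 + 0.106 × 5.70)] = 2.53×10^6 / 2791 = 908.1 m³.

V ≈ 908 m³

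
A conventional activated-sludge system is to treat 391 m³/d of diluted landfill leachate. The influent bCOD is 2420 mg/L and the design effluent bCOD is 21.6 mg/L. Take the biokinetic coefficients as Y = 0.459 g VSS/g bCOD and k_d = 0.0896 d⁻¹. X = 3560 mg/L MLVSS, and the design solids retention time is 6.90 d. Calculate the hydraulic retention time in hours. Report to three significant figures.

From the SRT design equation V = Y Q (S₀−S) θ_c / [X (1 + k_d θ_c)] = 0.459 × 391 × (2420 − 21.6) × 6.90 / [3560 × (1 + 0.0896 × 6.90)] = 2.97×10^6 / 5761 = 515.5 m³.
HRT = V/Q = 515.5 m³ / 391 m³·d⁻¹ = 1.319 d × 24 = 31.64 h.

τ ≈ 31.6 h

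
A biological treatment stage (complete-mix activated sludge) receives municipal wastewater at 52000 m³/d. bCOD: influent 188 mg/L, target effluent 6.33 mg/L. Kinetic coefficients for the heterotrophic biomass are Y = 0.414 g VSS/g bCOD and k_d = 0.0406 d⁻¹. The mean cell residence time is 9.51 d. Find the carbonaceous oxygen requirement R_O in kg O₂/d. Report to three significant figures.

R_O ≈ 5440 kg O₂/d

Correct the yield for decay: Y_obs = Y/(1 + k_d θ_c) = 0.414 / (1 + 0.0406 × 9.51) = 0.414 / 1.386 = 0.2987.
Substrate removed = Q·(S₀ − S) = 52000 m³/d × (188 − 6.33) g/m³ = 9.45×10^6 g/d = 9447 kg/d.
Biomass synthesised: P_X = Y_obs × 9447 = 2822 kg VSS/d.
Carbonaceous O₂ demand = substrate oxidised − cell-mass equivalent = 9447 − 1.42 × 2822 = 5440 kg O₂/d.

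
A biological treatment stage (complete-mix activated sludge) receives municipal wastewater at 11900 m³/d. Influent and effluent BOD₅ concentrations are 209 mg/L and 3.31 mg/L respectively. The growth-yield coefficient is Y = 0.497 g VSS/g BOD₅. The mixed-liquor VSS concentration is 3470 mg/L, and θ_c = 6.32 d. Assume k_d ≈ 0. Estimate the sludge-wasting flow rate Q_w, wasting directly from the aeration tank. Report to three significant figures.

V·X = Y·Q·ΔS·θ_c gives V = 0.497 × 11900 × (209 − 3.31) × 6.32 / 3470 = 2216 m³.
Wasting from the aeration tank: Q_w = V / θ_c = 2216 / 6.32 = 350.6 m³/d.

Q_w ≈ 351 m³/d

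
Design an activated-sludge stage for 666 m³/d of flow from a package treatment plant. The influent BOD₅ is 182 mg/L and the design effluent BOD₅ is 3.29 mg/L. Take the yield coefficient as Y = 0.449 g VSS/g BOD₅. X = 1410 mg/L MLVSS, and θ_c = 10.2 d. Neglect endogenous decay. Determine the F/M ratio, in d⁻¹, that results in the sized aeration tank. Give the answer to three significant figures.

F/M ≈ 0.222 d⁻¹

V·X = Y·Q·ΔS·θ_c gives V = 0.449 × 666 × (182 − 3.29) × 10.2 / 1410 = 386.6 m³.
Food-to-microorganism ratio F/M = Q S₀ / (V X) = 666 × 182 / (386.6 × 1410) = 0.2224 d⁻¹.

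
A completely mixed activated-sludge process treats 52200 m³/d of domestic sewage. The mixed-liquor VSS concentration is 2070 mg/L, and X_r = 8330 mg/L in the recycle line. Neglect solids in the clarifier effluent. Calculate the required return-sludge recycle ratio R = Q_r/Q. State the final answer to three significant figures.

R = Q_r/Q = X/(X_r − X) = 2070 / (8330 − 2070) = 0.3307.

R ≈ 0.331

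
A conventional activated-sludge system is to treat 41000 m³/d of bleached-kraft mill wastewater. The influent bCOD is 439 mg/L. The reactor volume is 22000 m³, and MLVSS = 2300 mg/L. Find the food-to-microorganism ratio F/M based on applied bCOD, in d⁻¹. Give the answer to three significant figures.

F/M ≈ 0.356 d⁻¹

Food-to-microorganism ratio F/M = Q S₀ / (V X) = 41000 × 439 / (22000 × 2300) = 0.3557 d⁻¹.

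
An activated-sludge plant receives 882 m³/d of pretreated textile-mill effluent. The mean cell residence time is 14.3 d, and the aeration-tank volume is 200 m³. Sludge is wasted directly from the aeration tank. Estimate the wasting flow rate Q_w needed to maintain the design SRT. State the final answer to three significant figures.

Wasting from the aeration tank: Q_w = V / θ_c = 200.0 / 14.3 = 13.99 m³/d.

Q_w ≈ 14.0 m³/d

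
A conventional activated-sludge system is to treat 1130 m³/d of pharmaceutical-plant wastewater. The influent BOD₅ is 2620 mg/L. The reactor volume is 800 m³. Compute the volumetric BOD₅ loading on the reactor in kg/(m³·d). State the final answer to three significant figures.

L_v ≈ 3.70 kg BOD₅/(m³·d)

L_v = Q S₀ / V = 1130 × 2620 × 10⁻³ / 800.0 = 3.701 kg/(m³·d).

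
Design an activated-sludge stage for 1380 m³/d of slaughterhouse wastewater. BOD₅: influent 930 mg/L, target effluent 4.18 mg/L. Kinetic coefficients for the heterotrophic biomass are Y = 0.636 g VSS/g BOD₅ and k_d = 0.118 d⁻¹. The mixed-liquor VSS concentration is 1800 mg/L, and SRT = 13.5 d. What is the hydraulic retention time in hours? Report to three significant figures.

Rearranging the biomass balance for a CMAS with decay, V = Y·Q·ΔS·θ_c / [X·(1+k_d θ_c)] = 0.636 × 1380 × (930 − 4.18) × 13.5 / [1800 × (1 + 0.118 × 13.5)] = 1.1×10^7 / 4667 = 2350 m³.
Hydraulic retention time τ = V/Q = 2350 / 1380 = 1.703 d = 40.87 h.

τ ≈ 40.9 h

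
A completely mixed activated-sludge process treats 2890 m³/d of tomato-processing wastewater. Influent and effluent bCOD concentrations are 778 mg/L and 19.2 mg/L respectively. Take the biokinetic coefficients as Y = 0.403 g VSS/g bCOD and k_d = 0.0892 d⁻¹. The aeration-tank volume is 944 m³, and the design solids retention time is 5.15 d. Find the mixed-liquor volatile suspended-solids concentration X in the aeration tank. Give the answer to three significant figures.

X ≈ 3300 mg/L

From V·X·(1 + k_d·θ_c) = Y·Q·(S₀ − S)·θ_c: X = 0.403 × 2890 × (778 − 19.2) × 5.15 / [944 × (1 + 0.0892 × 5.15)] = 3304 mg/L.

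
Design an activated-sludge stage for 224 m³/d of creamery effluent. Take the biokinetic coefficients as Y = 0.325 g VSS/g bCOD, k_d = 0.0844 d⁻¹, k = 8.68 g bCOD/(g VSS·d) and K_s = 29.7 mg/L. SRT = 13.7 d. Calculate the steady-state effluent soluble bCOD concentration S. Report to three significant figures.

From the Monod/SRT balance for a CMAS, S = K_s·(1+k_d θ_c)/[θ_c·(Y k − k_d) − 1] = 29.7 × (1 + 0.0844 × 13.7) / [13.7 × (0.325 × 8.68 − 0.0844) − 1] = 64.04 / 36.49 = 1.755 mg/L.

S ≈ 1.75 mg/L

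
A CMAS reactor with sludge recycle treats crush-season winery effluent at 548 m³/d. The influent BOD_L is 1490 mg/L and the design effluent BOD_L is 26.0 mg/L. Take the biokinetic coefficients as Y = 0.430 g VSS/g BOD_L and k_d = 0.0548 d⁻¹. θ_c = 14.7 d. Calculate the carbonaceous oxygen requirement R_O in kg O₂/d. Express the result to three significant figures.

Correct the yield for decay: Y_obs = Y/(1 + k_d θ_c) = 0.430 / (1 + 0.0548 × 14.7) = 0.430 / 1.806 = 0.2382.
Substrate removed = Q·(S₀ − S) = 548 m³/d × (1490 − 26.0) g/m³ = 8.02×10^5 g/d = 802.3 kg/d.
P_X = Y_obs·Q·(S₀ − S) = 0.2382 × 802.3 = 191.1 kg VSS/d.
R_O = Q·(S₀ − S) − 1.42·P_X = 802.3 − 1.42 × 191.1 = 531.0 kg O₂/d.

R_O ≈ 531 kg O₂/d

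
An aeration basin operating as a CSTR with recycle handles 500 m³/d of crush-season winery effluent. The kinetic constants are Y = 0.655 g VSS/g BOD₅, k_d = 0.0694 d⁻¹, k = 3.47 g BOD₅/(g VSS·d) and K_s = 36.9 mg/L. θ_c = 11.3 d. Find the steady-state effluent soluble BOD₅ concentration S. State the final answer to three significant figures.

S ≈ 2.75 mg/L

Effluent substrate depends only on kinetics and SRT: S = K_s(1 + k_d θ_c) / [θ_c(Yk − k_d) − 1] = 36.9 × (1 + 0.0694 × 11.3) / [11.3 × (0.655 × 3.47 − 0.0694) − 1] = 65.84 / 23.90 = 2.755 mg/L.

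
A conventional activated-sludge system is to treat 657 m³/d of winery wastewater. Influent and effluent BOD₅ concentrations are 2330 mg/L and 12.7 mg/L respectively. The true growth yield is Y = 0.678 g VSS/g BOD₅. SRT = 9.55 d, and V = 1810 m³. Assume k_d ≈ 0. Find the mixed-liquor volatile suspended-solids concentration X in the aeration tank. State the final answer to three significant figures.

X = Y·Q·ΔS·θ_c / V = 0.678 × 657 × (2330 − 12.7) × 9.55 / 1810 = 5446 mg/L.

X ≈ 5450 mg/L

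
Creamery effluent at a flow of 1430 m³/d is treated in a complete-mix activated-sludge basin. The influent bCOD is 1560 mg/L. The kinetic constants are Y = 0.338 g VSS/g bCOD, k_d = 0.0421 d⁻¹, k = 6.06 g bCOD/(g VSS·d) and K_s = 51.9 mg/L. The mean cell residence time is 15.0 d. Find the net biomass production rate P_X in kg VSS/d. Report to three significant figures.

From the Monod/SRT balance for a CMAS, S = K_s·(1+k_d θ_c)/[θ_c·(Y k − k_d) − 1] = 51.9 × (1 + 0.0421 × 15.0) / [15.0 × (0.338 × 6.06 − 0.0421) − 1] = 84.67 / 29.09 = 2.911 mg/L.
Observed yield with endogenous decay: Y_obs = Y / (1 + k_d·θ_c) = 0.338 / (1 + 0.0421 × 15.0) = 0.338 / 1.631 = 0.2072 g VSS/g bCOD.
Mass of bCOD removed per day: Q(S₀ − S) = 1430 × 1557 g/m³ = 2227 kg/d.
Net biomass production P_X = Y_obs × Q·(S₀ − S) = 0.2072 × 2227 = 461.3 kg VSS/d.

P_X ≈ 461 kg VSS/d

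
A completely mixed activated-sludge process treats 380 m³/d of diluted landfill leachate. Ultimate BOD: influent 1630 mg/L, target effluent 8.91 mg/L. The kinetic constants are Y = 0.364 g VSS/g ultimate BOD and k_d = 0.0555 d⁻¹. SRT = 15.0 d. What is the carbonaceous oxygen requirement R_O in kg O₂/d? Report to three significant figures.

R_O ≈ 442 kg O₂/d

Y_obs = Y / (1 + k_d θ_c) = 0.364 / (1 + 0.0555 × 15.0) = 0.364 / 1.833 = 0.1986.
Q·(S₀ − S) = 380 × (1630 − 8.91) × 10⁻³ = 616.0 kg/d removed.
Biomass synthesised: P_X = Y_obs × 616.0 = 122.4 kg VSS/d.
Carbonaceous O₂ demand = substrate oxidised − cell-mass equivalent = 616.0 − 1.42 × 122.4 = 442.3 kg O₂/d.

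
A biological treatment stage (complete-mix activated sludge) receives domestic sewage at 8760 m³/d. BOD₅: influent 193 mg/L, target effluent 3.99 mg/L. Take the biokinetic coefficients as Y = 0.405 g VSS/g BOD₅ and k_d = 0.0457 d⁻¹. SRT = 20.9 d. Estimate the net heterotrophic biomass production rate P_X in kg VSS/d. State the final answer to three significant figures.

P_X ≈ 343 kg VSS/d

Correct the yield for decay: Y_obs = Y/(1 + k_d θ_c) = 0.405 / (1 + 0.0457 × 20.9) = 0.405 / 1.955 = 0.2071.
Q·(S₀ − S) = 8760 × (193 − 3.99) × 10⁻³ = 1656 kg/d removed.
P_X = Y_obs · Q(S₀ − S) = 0.2071 × 1656 = 343.0 kg VSS/d.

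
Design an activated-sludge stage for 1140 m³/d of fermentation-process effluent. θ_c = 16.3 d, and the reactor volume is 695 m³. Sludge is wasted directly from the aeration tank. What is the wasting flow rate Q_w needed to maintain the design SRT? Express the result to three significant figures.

For wasting at MLVSS concentration, Q_w = V/θ_c = 695.0/16.3 = 42.64 m³/d.

Q_w ≈ 42.6 m³/d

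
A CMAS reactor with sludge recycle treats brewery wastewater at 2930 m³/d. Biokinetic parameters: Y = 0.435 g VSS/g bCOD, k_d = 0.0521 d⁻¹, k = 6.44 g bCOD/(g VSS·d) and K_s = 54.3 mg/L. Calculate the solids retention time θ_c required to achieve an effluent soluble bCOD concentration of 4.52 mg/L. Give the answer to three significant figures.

θ_c ≈ 6.13 d

At the target effluent, Y k S/(K_s+S) = 0.435×6.44×4.52/58.82 = 0.2153 d⁻¹.
Then 1/θ_c = μ − k_d = 0.2153 − 0.0521 = 0.1632 d⁻¹, giving θ_c = 6.128 d.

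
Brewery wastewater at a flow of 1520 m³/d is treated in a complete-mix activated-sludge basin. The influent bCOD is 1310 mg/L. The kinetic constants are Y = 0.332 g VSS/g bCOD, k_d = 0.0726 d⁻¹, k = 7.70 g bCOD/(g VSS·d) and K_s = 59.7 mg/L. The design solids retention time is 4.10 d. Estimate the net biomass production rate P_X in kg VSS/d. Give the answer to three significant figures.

P_X ≈ 506 kg VSS/d

For a completely mixed reactor with recycle the Lawrence–McCarty relation gives S = K_s·(1 + k_d·θ_c) / [θ_c·(Y·k − k_d) − 1] = 59.7 × (1 + 0.0726 × 4.10) / [4.10 × (0.332 × 7.70 − 0.0726) − 1] = 77.47 / 9.184 = 8.436 mg/L.
Correct the yield for decay: Y_obs = Y/(1 + k_d θ_c) = 0.332 / (1 + 0.0726 × 4.10) = 0.332 / 1.298 = 0.2558.
Substrate removed = Q·(S₀ − S) = 1520 m³/d × (1310 − 8.44) g/m³ = 1.98×10^6 g/d = 1978 kg/d.
Biomass produced: P_X = Y_obs·Q·ΔS = 0.2558 × 1978 ≈ 506.2 kg VSS/d.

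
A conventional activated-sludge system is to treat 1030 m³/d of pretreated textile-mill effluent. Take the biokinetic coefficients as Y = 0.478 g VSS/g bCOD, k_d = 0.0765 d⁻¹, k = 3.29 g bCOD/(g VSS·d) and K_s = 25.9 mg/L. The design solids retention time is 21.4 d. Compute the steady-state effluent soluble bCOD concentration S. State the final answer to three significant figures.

For a completely mixed reactor with recycle the Lawrence–McCarty relation gives S = K_s·(1 + k_d·θ_c) / [θ_c·(Y·k − k_d) − 1] = 25.9 × (1 + 0.0765 × 21.4) / [21.4 × (0.478 × 3.29 − 0.0765) − 1] = 68.30 / 31.02 = 2.202 mg/L.

S ≈ 2.20 mg/L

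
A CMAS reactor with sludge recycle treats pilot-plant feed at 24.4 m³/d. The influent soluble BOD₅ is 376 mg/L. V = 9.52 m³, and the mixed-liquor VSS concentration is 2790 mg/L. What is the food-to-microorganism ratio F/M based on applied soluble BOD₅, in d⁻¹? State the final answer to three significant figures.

F/M = applied load / biomass = Q·S₀/(V·X) = 24.4 × 376 / (9.520 × 2790) = 0.3454 d⁻¹.

F/M ≈ 0.345 d⁻¹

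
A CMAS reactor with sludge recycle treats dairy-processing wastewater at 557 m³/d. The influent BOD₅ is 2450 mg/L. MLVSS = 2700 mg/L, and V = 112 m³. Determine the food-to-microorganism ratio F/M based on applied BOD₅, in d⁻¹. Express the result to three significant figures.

Food-to-microorganism ratio F/M = Q S₀ / (V X) = 557 × 2450 / (112.0 × 2700) = 4.513 d⁻¹.

F/M ≈ 4.51 d⁻¹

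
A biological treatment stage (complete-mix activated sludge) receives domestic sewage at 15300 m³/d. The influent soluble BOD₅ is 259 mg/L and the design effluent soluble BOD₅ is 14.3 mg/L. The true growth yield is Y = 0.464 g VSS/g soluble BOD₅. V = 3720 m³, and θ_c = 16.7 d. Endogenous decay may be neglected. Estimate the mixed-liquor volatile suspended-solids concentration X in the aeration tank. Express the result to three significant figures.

From V·X = Y·Q·(S₀ − S)·θ_c (decay neglected): X = 0.464 × 15300 × (259 − 14.3) × 16.7 / 3720 = 7799 mg/L.

X ≈ 7800 mg/L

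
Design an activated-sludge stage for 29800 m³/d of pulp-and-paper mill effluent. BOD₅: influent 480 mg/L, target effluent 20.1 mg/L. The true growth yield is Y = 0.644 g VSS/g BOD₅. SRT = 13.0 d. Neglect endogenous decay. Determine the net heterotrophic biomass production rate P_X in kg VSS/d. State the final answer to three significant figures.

P_X ≈ 8830 kg VSS/d

No decay correction is needed, so Y_obs = Y = 0.644.
ΔS = 480 − 20.1 = 459.9 mg/L, so the substrate removal rate is 29800 × 459.9/1000 = 13705 kg BOD₅/d.
Biomass produced: P_X = Y_obs·Q·ΔS = 0.6440 × 13705 ≈ 8826 kg VSS/d.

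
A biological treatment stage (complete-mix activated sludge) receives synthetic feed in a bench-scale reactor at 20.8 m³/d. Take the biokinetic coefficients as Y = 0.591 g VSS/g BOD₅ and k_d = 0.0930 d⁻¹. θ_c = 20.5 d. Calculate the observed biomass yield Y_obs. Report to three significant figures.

Y_obs ≈ 0.203 g VSS/g BOD₅

Correct the yield for decay: Y_obs = Y/(1 + k_d θ_c) = 0.591 / (1 + 0.0930 × 20.5) = 0.591 / 2.907 = 0.2033.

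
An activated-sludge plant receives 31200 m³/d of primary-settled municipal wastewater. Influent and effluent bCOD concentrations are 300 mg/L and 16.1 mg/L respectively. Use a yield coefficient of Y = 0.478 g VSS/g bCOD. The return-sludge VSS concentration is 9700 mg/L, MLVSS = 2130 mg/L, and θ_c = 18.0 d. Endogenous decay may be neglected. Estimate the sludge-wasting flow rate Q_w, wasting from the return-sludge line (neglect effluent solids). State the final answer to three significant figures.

With k_d = 0 the design equation reduces to V = Y Q (S₀−S) θ_c / X = 0.478 × 31200 × (300 − 16.1) × 18.0 / 2130 = 35780 m³.
θ_c = V·X/(Q_w·X_r) when wasting from the recycle, so Q_w = V·X/(θ_c·X_r) = 35780 × 2130 / (18.0 × 9700) = 436.5 m³/d.

Q_w ≈ 436 m³/d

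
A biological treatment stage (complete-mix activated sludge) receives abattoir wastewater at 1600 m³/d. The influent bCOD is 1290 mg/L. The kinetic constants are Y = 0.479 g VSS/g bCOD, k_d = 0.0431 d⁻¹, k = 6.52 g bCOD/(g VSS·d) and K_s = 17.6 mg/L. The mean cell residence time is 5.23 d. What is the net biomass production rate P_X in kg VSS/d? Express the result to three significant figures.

From the Monod/SRT balance for a CMAS, S = K_s·(1+k_d θ_c)/[θ_c·(Y k − k_d) − 1] = 17.6 × (1 + 0.0431 × 5.23) / [5.23 × (0.479 × 6.52 − 0.0431) − 1] = 21.57 / 15.11 = 1.428 mg/L.
Correct the yield for decay: Y_obs = Y/(1 + k_d θ_c) = 0.479 / (1 + 0.0431 × 5.23) = 0.479 / 1.225 = 0.3909.
ΔS = 1290 − 1.43 = 1289 mg/L, so the substrate removal rate is 1600 × 1289/1000 = 2062 kg bCOD/d.
Biomass produced: P_X = Y_obs·Q·ΔS = 0.3909 × 2062 ≈ 805.9 kg VSS/d.

P_X ≈ 806 kg VSS/d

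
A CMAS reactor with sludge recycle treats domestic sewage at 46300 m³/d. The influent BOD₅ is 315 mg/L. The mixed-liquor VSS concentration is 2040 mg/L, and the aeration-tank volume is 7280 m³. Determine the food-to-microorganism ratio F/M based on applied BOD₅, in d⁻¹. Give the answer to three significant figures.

F/M = applied load / biomass = Q·S₀/(V·X) = 46300 × 315 / (7280 × 2040) = 0.9820 d⁻¹.

F/M ≈ 0.982 d⁻¹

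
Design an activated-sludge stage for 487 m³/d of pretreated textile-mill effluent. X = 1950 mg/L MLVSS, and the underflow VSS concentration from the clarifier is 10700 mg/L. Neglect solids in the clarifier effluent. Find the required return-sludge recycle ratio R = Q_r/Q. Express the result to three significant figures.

Mass balance around the secondary clarifier (neglecting effluent solids): R = X / (X_r − X) = 1950 / (10700 − 1950) = 0.2229.

R ≈ 0.223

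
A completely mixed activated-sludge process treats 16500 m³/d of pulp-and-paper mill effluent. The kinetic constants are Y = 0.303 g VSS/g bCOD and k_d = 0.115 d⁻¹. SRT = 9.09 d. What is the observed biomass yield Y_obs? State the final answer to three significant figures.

Correct the yield for decay: Y_obs = Y/(1 + k_d θ_c) = 0.303 / (1 + 0.115 × 9.09) = 0.303 / 2.045 = 0.1481.

Y_obs ≈ 0.148 g VSS/g bCOD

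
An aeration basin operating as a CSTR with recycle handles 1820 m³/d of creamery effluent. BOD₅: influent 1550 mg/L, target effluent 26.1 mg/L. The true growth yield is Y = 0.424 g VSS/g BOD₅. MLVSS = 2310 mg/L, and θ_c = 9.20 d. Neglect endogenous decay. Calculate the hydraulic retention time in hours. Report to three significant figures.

τ ≈ 61.8 h

V·X = Y·Q·ΔS·θ_c gives V = 0.424 × 1820 × (1550 − 26.1) × 9.20 / 2310 = 4683 m³.
τ = V/Q = 4683/1820 = 2.573 d, or 61.76 h.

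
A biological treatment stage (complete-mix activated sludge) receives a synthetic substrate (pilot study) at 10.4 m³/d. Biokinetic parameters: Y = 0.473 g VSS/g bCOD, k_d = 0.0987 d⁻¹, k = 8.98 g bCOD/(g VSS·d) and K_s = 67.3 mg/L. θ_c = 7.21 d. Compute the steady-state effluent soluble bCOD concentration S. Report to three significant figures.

S ≈ 3.98 mg/L

From the Monod/SRT balance for a CMAS, S = K_s·(1+k_d θ_c)/[θ_c·(Y k − k_d) − 1] = 67.3 × (1 + 0.0987 × 7.21) / [7.21 × (0.473 × 8.98 − 0.0987) − 1] = 115.2 / 28.91 = 3.984 mg/L.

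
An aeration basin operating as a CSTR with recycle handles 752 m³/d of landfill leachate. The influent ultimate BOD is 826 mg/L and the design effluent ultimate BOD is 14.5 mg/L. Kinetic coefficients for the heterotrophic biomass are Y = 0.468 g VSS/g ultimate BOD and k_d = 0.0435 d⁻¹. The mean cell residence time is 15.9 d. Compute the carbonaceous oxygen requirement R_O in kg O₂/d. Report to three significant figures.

R_O ≈ 371 kg O₂/d

The observed yield is Y_obs = Y/(1 + k_d·θ_c) = 0.468 / (1 + 0.0435 × 15.9) = 0.468 / 1.692 = 0.2767 g VSS per g ultimate BOD removed.
Q·(S₀ − S) = 752 × (826 − 14.5) × 10⁻³ = 610.2 kg/d removed.
P_X = Y_obs·Q·(S₀ − S) = 0.2767 × 610.2 = 168.8 kg VSS/d.
R_O = Q·(S₀ − S) − 1.42·P_X = 610.2 − 1.42 × 168.8 = 370.5 kg O₂/d.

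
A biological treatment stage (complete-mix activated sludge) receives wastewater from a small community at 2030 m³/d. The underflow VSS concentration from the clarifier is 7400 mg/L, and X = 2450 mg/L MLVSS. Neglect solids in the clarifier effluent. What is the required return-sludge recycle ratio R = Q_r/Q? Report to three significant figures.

Mass balance around the secondary clarifier (neglecting effluent solids): R = X / (X_r − X) = 2450 / (7400 − 2450) = 0.4949.

R ≈ 0.495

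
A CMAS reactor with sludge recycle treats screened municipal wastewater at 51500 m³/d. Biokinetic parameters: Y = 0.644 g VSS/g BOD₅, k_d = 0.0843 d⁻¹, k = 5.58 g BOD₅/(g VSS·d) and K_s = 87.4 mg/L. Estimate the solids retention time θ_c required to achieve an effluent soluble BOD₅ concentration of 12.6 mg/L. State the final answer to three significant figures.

From 1/θ_c = Y·k·S/(K_s + S) − k_d: Y·k·S/(K_s+S) = 0.644 × 5.58 × 12.6 / (87.4 + 12.6) = 0.4528 d⁻¹.
θ_c = 1/(μ − k_d) = 1/(0.4528 − 0.0843) = 1/0.3685 = 2.714 d.

θ_c ≈ 2.71 d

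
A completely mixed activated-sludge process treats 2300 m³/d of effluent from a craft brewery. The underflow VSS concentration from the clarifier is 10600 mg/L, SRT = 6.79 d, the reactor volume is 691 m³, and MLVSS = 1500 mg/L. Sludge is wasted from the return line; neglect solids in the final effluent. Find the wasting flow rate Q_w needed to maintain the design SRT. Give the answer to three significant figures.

Wasting from the return line (neglecting effluent solids): Q_w = V·X / (θ_c·X_r) = 691.0 × 1500 / (6.79 × 10600) = 14.40 m³/d.

Q_w ≈ 14.4 m³/d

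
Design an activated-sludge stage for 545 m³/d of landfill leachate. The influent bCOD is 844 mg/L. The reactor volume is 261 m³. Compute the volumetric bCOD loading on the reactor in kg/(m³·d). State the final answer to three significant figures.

Applied bCOD load per unit volume = Q·S₀/V = (545 × 844/1000)/261.0 = 1.762 kg bCOD·m⁻³·d⁻¹.

L_v ≈ 1.76 kg bCOD/(m³·d)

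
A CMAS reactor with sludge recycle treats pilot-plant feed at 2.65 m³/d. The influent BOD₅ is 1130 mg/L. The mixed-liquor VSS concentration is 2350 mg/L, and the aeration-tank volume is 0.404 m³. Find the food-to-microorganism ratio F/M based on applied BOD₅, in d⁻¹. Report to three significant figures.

F/M = Q·S₀ / (V·X) = 2.65 × 1130 / (0.4040 × 2350) = 3.154 g BOD₅·(g VSS·d)⁻¹.

F/M ≈ 3.15 d⁻¹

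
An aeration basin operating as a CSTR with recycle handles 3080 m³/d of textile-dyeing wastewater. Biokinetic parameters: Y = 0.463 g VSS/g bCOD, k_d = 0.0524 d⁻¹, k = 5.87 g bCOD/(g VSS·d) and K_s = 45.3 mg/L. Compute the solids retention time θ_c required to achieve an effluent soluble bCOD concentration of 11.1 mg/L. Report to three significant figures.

θ_c ≈ 2.07 d

Specific growth rate at S = 11.1 mg/L: μ = YkS/(K_s+S) = 0.463·5.87·11.1/(45.3+11.1) = 0.5349 d⁻¹.
1/θ_c = 0.5349 − 0.0524 = 0.4825 d⁻¹, so θ_c = 2.073 d.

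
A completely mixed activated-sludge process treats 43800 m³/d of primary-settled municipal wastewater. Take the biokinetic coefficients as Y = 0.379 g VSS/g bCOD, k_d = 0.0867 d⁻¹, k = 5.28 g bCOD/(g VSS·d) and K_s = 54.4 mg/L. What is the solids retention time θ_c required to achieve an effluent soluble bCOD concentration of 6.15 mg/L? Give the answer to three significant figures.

θ_c ≈ 8.58 d

At the target effluent, Y k S/(K_s+S) = 0.379×5.28×6.15/60.55 = 0.2033 d⁻¹.
1/θ_c = 0.2033 − 0.0867 = 0.1166 d⁻¹, so θ_c = 8.580 d.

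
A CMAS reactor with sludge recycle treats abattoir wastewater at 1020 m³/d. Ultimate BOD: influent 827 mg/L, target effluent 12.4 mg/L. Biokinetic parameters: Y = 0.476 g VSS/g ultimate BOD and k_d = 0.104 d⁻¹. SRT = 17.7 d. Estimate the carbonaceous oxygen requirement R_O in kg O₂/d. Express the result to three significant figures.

The observed yield is Y_obs = Y/(1 + k_d·θ_c) = 0.476 / (1 + 0.104 × 17.7) = 0.476 / 2.841 = 0.1676 g VSS per g ultimate BOD removed.
Substrate removed = Q·(S₀ − S) = 1020 m³/d × (827 − 12.4) g/m³ = 8.31×10^5 g/d = 830.9 kg/d.
Net sludge production P_X = 0.1676 × 830.9 = 139.2 kg VSS/d.
R_O = Q·(S₀ − S) − 1.42·P_X = 830.9 − 1.42 × 139.2 = 633.2 kg O₂/d.

R_O ≈ 633 kg O₂/d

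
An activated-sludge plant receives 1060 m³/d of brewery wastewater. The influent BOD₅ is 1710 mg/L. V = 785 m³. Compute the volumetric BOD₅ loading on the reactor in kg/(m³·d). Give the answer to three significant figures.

L_v = Q S₀ / V = 1060 × 1710 × 10⁻³ / 785.0 = 2.309 kg/(m³·d).

L_v ≈ 2.31 kg BOD₅/(m³·d)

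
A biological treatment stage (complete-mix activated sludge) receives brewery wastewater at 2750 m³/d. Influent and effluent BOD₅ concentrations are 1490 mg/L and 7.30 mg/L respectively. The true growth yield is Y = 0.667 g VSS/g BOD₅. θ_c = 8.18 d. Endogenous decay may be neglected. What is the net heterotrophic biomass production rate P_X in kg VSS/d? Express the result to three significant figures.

Since k_d ≈ 0, Y_obs = Y = 0.667 g VSS/g BOD₅.
Q·(S₀ − S) = 2750 × (1490 − 7.30) × 10⁻³ = 4077 kg/d removed.
So the net sludge growth is P_X = 0.6670 × 4077 = 2720 kg VSS/d.

P_X ≈ 2720 kg VSS/d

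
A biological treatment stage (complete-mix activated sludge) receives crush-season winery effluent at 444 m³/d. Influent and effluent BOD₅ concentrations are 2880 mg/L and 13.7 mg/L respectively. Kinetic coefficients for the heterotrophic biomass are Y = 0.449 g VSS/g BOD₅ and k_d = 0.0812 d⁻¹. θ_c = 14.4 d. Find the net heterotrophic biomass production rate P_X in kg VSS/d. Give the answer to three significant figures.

P_X ≈ 263 kg VSS/d

Y_obs = Y / (1 + k_d θ_c) = 0.449 / (1 + 0.0812 × 14.4) = 0.449 / 2.169 = 0.2070.
ΔS = 2880 − 13.7 = 2866 mg/L, so the substrate removal rate is 444 × 2866/1000 = 1273 kg BOD₅/d.
P_X = Y_obs · Q(S₀ − S) = 0.2070 × 1273 = 263.4 kg VSS/d.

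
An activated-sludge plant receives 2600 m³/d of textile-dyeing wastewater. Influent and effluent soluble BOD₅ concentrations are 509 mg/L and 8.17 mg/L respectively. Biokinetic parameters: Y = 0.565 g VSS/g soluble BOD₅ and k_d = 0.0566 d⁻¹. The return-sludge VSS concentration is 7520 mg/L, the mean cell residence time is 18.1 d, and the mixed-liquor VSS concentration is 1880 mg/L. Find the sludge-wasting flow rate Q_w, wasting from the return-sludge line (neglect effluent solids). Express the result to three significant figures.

Q_w ≈ 48.3 m³/d

From the SRT design equation V = Y Q (S₀−S) θ_c / [X (1 + k_d θ_c)] = 0.565 × 2600 × (509 − 8.17) × 18.1 / [1880 × (1 + 0.0566 × 18.1)] = 1.33×10^7 / 3806 = 3499 m³.
Wasting from the return line (neglecting effluent solids): Q_w = V·X / (θ_c·X_r) = 3499 × 1880 / (18.1 × 7520) = 48.33 m³/d.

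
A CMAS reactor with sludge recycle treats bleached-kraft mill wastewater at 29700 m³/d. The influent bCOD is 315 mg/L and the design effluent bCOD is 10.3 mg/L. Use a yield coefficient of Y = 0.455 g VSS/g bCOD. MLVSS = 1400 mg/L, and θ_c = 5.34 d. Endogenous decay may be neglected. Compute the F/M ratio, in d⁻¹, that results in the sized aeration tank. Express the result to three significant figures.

F/M ≈ 0.425 d⁻¹

V·X = Y·Q·ΔS·θ_c gives V = 0.455 × 29700 × (315 − 10.3) × 5.34 / 1400 = 15706 m³.
F/M = Q·S₀ / (V·X) = 29700 × 315 / (15706 × 1400) = 0.4255 g bCOD·(g VSS·d)⁻¹.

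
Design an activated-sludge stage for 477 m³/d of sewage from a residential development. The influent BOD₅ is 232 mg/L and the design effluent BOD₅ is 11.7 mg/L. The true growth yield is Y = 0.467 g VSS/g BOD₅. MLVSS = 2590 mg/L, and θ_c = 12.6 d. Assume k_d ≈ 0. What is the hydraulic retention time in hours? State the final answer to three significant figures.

Biomass mass balance (decay neglected): V·X = Y·Q·(S₀ − S)·θ_c, so V = 0.467 × 477 × (232 − 11.7) × 12.6 / 2590 = 238.7 m³.
HRT = V/Q = 238.7 m³ / 477 m³·d⁻¹ = 0.5005 d × 24 = 12.01 h.

τ ≈ 12.0 h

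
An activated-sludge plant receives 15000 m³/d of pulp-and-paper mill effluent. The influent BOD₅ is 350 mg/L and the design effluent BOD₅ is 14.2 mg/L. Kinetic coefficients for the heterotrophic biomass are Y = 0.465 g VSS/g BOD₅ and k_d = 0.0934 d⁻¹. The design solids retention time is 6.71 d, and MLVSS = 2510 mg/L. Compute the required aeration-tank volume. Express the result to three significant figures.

Rearranging the biomass balance for a CMAS with decay, V = Y·Q·ΔS·θ_c / [X·(1+k_d θ_c)] = 0.465 × 15000 × (350 − 14.2) × 6.71 / [2510 × (1 + 0.0934 × 6.71)] = 1.57×10^7 / 4083 = 3849 m³.

V ≈ 3850 m³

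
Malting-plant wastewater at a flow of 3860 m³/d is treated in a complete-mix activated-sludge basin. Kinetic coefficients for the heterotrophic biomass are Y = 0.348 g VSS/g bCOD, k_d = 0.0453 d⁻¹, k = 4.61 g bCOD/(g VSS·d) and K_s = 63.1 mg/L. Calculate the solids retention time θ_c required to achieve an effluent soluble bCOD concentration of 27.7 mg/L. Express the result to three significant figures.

θ_c ≈ 2.25 d

At the target effluent, Y k S/(K_s+S) = 0.348×4.61×27.7/90.80 = 0.4894 d⁻¹.
Then 1/θ_c = μ − k_d = 0.4894 − 0.0453 = 0.4441 d⁻¹, giving θ_c = 2.252 d.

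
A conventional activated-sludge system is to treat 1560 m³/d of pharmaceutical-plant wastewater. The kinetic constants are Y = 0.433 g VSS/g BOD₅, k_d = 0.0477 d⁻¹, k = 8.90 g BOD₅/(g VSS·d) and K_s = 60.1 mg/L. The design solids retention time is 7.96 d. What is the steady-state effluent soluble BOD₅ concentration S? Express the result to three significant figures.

S ≈ 2.83 mg/L

Effluent substrate depends only on kinetics and SRT: S = K_s(1 + k_d θ_c) / [θ_c(Yk − k_d) − 1] = 60.1 × (1 + 0.0477 × 7.96) / [7.96 × (0.433 × 8.90 − 0.0477) − 1] = 82.92 / 29.30 = 2.830 mg/L.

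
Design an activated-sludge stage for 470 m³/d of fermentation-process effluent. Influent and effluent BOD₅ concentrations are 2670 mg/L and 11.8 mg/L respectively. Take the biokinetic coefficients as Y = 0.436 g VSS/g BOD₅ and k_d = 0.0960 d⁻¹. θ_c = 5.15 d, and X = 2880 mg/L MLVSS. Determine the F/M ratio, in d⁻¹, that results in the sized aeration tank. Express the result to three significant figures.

F/M ≈ 0.668 d⁻¹

From the SRT design equation V = Y Q (S₀−S) θ_c / [X (1 + k_d θ_c)] = 0.436 × 470 × (2670 − 11.8) × 5.15 / [2880 × (1 + 0.0960 × 5.15)] = 2.81×10^6 / 4304 = 651.8 m³.
Food-to-microorganism ratio F/M = Q S₀ / (V X) = 470 × 2670 / (651.8 × 2880) = 0.6685 d⁻¹.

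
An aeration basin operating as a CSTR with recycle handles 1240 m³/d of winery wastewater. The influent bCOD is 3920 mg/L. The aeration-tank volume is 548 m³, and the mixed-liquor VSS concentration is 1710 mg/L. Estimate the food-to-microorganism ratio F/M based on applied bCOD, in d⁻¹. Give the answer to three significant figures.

F/M ≈ 5.19 d⁻¹

Food-to-microorganism ratio F/M = Q S₀ / (V X) = 1240 × 3920 / (548.0 × 1710) = 5.187 d⁻¹.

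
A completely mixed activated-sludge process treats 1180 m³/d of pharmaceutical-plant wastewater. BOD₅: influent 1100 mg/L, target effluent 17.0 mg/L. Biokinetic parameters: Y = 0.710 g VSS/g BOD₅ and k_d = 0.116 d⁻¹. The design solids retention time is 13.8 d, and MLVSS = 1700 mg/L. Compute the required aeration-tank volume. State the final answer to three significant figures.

V ≈ 2830 m³

From the SRT design equation V = Y Q (S₀−S) θ_c / [X (1 + k_d θ_c)] = 0.710 × 1180 × (1100 − 17.0) × 13.8 / [1700 × (1 + 0.116 × 13.8)] = 1.25×10^7 / 4421 = 2832 m³.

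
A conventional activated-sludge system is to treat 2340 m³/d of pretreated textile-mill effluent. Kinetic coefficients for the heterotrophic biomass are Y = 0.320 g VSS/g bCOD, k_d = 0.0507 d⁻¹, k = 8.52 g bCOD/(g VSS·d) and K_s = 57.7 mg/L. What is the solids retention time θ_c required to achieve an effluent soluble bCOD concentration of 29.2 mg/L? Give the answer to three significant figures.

θ_c ≈ 1.16 d

From 1/θ_c = Y·k·S/(K_s + S) − k_d: Y·k·S/(K_s+S) = 0.320 × 8.52 × 29.2 / (57.7 + 29.2) = 0.9161 d⁻¹.
θ_c = 1/(μ − k_d) = 1/(0.9161 − 0.0507) = 1/0.8654 = 1.156 d.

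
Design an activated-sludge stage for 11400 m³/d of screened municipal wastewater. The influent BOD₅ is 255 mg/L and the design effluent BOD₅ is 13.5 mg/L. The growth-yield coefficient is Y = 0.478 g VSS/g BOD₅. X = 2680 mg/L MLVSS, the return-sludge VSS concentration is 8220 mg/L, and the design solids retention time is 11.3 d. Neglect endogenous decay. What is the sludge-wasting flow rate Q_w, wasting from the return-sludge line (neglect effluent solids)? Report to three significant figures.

Biomass mass balance (decay neglected): V·X = Y·Q·(S₀ − S)·θ_c, so V = 0.478 × 11400 × (255 − 13.5) × 11.3 / 2680 = 5549 m³.
Q_w = (V·X)/(θ_c X_r) = 5549 × 2680 / (11.3 × 8220) = 160.1 m³/d.

Q_w ≈ 160 m³/d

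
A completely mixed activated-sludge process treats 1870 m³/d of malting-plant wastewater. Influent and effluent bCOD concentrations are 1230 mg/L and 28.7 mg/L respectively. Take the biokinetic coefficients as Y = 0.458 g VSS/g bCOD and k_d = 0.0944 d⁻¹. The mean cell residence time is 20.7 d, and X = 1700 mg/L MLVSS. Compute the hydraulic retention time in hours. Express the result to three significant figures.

τ ≈ 54.4 h

Steady-state biomass mass balance: V·X·(1 + k_d·θ_c) = Y·Q·(S₀ − S)·θ_c, so V = 0.458 × 1870 × (1230 − 28.7) × 20.7 / [1700 × (1 + 0.0944 × 20.7)] = 2.13×10^7 / 5022 = 4241 m³.
τ = V/Q = 4241/1870 = 2.268 d, or 54.43 h.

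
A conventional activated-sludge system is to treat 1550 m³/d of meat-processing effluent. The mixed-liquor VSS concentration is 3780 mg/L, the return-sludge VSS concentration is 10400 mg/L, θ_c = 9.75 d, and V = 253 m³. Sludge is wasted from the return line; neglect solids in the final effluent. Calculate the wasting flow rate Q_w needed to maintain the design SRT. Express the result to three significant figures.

θ_c = V·X/(Q_w·X_r) when wasting from the recycle, so Q_w = V·X/(θ_c·X_r) = 253.0 × 3780 / (9.75 × 10400) = 9.431 m³/d.

Q_w ≈ 9.43 m³/d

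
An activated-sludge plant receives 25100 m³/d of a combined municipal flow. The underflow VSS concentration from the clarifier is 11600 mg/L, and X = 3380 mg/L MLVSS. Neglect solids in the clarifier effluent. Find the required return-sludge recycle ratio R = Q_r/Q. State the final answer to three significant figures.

R = Q_r/Q = X/(X_r − X) = 3380 / (11600 − 3380) = 0.4112.

R ≈ 0.411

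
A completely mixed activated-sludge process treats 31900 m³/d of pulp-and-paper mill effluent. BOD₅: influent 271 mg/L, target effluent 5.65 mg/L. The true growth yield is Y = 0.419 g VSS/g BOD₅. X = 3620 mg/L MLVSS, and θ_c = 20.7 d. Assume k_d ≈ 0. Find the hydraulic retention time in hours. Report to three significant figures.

V·X = Y·Q·ΔS·θ_c gives V = 0.419 × 31900 × (271 − 5.65) × 20.7 / 3620 = 20281 m³.
τ = V/Q = 20281/31900 = 0.6358 d, or 15.26 h.

τ ≈ 15.3 h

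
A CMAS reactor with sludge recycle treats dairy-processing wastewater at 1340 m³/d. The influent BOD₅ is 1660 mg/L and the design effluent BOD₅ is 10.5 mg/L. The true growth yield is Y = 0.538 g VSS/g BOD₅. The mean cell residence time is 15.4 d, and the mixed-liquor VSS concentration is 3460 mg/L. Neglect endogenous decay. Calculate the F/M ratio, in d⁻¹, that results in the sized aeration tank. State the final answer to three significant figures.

F/M ≈ 0.121 d⁻¹

With k_d = 0 the design equation reduces to V = Y Q (S₀−S) θ_c / X = 0.538 × 1340 × (1660 − 10.5) × 15.4 / 3460 = 5293 m³.
Food-to-microorganism ratio F/M = Q S₀ / (V X) = 1340 × 1660 / (5293 × 3460) = 0.1215 d⁻¹.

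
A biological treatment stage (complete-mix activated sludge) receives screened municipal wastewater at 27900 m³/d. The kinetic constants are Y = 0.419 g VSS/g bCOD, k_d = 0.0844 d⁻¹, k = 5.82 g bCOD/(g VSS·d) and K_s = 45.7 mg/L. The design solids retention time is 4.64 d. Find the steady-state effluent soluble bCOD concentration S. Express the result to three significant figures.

S ≈ 6.41 mg/L

From the Monod/SRT balance for a CMAS, S = K_s·(1+k_d θ_c)/[θ_c·(Y k − k_d) − 1] = 45.7 × (1 + 0.0844 × 4.64) / [4.64 × (0.419 × 5.82 − 0.0844) − 1] = 63.60 / 9.923 = 6.409 mg/L.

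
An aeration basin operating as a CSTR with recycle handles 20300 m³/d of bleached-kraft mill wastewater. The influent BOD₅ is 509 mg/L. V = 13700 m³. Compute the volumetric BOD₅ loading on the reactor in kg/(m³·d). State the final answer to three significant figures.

L_v ≈ 0.754 kg BOD₅/(m³·d)

L_v = Q S₀ / V = 20300 × 509 × 10⁻³ / 13700 = 0.7542 kg/(m³·d).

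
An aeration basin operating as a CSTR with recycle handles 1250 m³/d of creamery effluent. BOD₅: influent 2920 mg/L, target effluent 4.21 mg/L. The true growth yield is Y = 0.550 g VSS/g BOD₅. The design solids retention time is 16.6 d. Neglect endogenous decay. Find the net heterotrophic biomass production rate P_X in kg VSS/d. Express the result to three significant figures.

With endogenous decay neglected, the observed yield equals the true yield: Y_obs = Y = 0.550 g VSS/g BOD₅.
ΔS = 2920 − 4.21 = 2916 mg/L, so the substrate removal rate is 1250 × 2916/1000 = 3645 kg BOD₅/d.
Biomass produced: P_X = Y_obs·Q·ΔS = 0.5500 × 3645 ≈ 2005 kg VSS/d.

P_X ≈ 2000 kg VSS/d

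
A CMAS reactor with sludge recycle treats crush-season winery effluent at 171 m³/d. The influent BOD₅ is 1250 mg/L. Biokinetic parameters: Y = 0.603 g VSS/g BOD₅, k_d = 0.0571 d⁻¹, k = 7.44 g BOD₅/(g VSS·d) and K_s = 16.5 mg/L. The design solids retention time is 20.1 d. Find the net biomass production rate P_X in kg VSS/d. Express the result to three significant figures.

P_X ≈ 60.0 kg VSS/d

For a completely mixed reactor with recycle the Lawrence–McCarty relation gives S = K_s·(1 + k_d·θ_c) / [θ_c·(Y·k − k_d) − 1] = 16.5 × (1 + 0.0571 × 20.1) / [20.1 × (0.603 × 7.44 − 0.0571) − 1] = 35.44 / 88.03 = 0.4026 mg/L.
Y_obs = Y / (1 + k_d θ_c) = 0.603 / (1 + 0.0571 × 20.1) = 0.603 / 2.148 = 0.2808.
Q·(S₀ − S) = 171 × (1250 − 0.403) × 10⁻³ = 213.7 kg/d removed.
Net biomass production P_X = Y_obs × Q·(S₀ − S) = 0.2808 × 213.7 = 59.99 kg VSS/d.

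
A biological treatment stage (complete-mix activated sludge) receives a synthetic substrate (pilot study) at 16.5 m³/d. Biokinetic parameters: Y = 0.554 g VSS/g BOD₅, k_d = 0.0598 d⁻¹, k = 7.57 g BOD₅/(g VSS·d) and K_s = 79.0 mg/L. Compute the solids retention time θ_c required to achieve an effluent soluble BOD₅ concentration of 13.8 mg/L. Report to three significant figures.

At the target effluent, Y k S/(K_s+S) = 0.554×7.57×13.8/92.80 = 0.6236 d⁻¹.
θ_c = 1/(μ − k_d) = 1/(0.6236 − 0.0598) = 1/0.5638 = 1.774 d.

θ_c ≈ 1.77 d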